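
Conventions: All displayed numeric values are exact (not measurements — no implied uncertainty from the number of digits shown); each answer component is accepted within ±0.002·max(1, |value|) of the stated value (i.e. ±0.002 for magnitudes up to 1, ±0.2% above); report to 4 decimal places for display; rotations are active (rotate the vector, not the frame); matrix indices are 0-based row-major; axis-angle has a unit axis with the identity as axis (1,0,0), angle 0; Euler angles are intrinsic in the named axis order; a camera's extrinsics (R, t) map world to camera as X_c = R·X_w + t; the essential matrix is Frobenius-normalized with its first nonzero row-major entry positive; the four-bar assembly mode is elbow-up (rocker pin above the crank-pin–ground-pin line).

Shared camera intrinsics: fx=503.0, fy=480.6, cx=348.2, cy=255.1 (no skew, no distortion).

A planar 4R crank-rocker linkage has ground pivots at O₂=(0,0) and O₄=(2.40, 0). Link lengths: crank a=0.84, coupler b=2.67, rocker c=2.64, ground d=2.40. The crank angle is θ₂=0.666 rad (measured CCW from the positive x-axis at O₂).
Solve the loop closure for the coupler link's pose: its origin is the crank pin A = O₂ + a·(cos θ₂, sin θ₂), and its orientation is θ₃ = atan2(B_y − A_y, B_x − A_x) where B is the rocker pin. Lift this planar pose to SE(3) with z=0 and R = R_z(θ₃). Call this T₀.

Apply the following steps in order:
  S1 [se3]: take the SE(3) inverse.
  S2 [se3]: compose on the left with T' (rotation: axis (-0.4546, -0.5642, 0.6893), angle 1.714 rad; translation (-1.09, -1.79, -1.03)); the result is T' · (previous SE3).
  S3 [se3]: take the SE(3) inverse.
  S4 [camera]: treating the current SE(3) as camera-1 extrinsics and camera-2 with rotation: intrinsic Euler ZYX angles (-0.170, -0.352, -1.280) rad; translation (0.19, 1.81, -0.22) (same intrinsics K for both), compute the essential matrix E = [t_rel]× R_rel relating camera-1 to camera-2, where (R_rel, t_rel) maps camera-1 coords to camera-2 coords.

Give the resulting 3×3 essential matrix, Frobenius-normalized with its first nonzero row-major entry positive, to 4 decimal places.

matrix = [0.3155 -0.0208 0.2068; -0.1907 0.5219 0.4361; 0.5171 -0.0775 0.2913]

source (fourbar_fk): coupler pose = R=[0.6086 -0.7935 0.0000; 0.7935 0.6086 0.0000; 0.0000 0.0000 1.0000], t=(0.6605, 0.5190, 0.0000)
after S1 (invert_se3): R=[0.6086 0.7935 0.0000; -0.7935 0.6086 -0.0000; 0.0000 0.0000 1.0000], t=(-0.8138, 0.2082, 0.0000)
after S2 (compose_se3): R=[0.3655 -0.1628 -0.9164; 0.4183 0.9083 0.0055; 0.8315 -0.3854 0.4001], t=(-1.2470, -2.5377, -1.3792)
after S3 (invert_se3): R=[0.3655 0.4183 0.8315; -0.1628 0.9083 -0.3854; -0.9164 0.0055 0.4001], t=(2.6641, 1.5705, -0.5769)
after S4 (essential): [0.3155 -0.0208 0.2068; -0.1907 0.5219 0.4361; 0.5171 -0.0775 0.2913]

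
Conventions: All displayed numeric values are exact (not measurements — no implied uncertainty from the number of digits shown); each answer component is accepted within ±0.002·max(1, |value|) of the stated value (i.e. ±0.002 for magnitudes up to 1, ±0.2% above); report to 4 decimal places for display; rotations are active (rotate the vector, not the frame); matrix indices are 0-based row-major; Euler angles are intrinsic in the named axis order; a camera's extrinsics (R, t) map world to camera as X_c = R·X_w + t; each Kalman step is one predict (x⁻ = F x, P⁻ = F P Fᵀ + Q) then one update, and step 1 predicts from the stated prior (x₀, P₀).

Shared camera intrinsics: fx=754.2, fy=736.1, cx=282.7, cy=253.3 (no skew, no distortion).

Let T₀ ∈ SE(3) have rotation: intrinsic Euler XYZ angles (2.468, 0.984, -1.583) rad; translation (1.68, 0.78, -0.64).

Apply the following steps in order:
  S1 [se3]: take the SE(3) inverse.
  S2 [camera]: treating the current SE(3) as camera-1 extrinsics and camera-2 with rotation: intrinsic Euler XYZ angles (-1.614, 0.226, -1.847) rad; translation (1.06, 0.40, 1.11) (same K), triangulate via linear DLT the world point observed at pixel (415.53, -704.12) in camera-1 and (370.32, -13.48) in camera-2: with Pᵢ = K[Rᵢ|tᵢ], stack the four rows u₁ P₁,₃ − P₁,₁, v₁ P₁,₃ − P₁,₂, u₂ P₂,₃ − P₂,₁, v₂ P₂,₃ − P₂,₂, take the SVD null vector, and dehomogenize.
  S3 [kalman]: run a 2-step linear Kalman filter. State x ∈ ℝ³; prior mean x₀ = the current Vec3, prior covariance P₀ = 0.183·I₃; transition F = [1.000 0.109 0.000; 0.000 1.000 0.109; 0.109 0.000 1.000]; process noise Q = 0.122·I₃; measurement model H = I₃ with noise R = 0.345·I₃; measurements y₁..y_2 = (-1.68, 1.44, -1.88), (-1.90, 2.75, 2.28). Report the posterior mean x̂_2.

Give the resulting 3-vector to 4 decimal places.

result = (-0.6088, 1.5012, 0.1234)

after S1 (invert_se3): R=[-0.0068 0.7752 -0.6317; 0.5537 0.5289 0.6432; 0.8327 -0.3454 -0.4328], t=(-0.9976, -0.9311, -1.4065)
after S2 (triangulate): (1.7616, 0.1231, -1.6512)
after S3 (kf_track): (-0.6088, 1.5012, 0.1234)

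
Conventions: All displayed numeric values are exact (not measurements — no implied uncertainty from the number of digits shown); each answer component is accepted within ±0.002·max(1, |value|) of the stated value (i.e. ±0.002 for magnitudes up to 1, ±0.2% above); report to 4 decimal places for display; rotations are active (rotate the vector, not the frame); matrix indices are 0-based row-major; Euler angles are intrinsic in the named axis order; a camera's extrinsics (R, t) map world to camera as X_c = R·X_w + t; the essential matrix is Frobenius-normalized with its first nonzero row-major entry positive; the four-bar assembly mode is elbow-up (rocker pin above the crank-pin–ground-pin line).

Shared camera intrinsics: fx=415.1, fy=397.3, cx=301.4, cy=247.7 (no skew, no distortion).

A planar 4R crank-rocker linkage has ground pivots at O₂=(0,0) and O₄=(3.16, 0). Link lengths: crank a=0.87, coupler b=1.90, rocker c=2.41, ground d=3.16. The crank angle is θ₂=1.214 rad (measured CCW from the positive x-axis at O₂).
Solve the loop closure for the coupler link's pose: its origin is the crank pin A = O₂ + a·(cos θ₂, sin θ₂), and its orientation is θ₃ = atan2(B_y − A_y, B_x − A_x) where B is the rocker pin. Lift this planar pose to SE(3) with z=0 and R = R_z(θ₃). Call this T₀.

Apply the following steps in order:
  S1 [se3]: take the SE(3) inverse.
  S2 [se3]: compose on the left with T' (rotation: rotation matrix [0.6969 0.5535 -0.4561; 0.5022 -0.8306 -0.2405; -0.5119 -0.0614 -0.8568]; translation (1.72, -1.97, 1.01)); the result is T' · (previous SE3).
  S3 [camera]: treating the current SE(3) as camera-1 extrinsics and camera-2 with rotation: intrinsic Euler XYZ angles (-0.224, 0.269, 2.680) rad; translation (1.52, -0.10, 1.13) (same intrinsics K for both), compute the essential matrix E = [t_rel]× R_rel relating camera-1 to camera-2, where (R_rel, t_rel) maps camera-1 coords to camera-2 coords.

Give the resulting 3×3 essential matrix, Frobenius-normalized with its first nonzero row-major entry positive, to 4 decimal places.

source (fourbar_fk): coupler pose = R=[0.7866 -0.6175 0.0000; 0.6175 0.7866 0.0000; 0.0000 0.0000 1.0000], t=(0.3039, 0.8152, 0.0000)
after S1 (invert_se3): R=[0.7866 0.6175 0.0000; -0.6175 0.7866 0.0000; 0.0000 0.0000 1.0000], t=(-0.7424, -0.4536, 0.0000)
after S2 (compose_se3): R=[0.2064 0.8657 -0.4561; 0.9079 -0.3432 -0.2405; -0.3647 -0.3644 -0.8568], t=(0.9516, -1.9661, 1.4179)
after S3 (essential): [0.3169 -0.4529 -0.4289; -0.3340 -0.3405 0.2251; 0.2413 0.3995 -0.1201]

matrix = [0.3169 -0.4529 -0.4289; -0.3340 -0.3405 0.2251; 0.2413 0.3995 -0.1201]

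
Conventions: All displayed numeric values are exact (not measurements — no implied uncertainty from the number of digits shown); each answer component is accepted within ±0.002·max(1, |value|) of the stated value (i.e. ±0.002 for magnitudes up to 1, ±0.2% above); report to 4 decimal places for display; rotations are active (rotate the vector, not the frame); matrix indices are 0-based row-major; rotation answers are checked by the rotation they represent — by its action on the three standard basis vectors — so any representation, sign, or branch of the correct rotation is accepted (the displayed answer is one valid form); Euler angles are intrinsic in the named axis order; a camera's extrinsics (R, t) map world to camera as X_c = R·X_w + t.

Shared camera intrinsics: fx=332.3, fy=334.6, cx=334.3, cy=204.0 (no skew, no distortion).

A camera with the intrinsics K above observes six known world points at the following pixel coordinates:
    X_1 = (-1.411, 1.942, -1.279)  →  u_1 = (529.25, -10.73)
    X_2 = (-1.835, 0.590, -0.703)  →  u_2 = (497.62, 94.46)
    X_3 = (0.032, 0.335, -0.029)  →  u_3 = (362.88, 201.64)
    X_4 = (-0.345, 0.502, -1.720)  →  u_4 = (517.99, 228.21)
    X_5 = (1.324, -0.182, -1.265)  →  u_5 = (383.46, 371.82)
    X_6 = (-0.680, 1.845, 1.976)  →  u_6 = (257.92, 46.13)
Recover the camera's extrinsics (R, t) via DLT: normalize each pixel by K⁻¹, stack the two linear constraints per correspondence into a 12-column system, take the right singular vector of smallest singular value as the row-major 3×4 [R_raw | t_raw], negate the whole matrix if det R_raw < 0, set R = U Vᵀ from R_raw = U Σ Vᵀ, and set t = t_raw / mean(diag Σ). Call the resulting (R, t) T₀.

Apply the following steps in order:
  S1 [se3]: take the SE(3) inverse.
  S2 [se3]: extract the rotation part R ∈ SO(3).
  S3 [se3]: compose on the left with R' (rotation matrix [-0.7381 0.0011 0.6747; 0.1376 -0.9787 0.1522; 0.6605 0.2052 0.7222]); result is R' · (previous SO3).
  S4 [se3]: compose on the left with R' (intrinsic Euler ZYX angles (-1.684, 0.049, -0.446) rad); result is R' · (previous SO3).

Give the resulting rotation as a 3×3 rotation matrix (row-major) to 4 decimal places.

source (pnp_recover): camera pose = R=[-0.6614 -0.4060 -0.6306; 0.7125 -0.6028 -0.3592; -0.2343 -0.6868 0.6880], t=(0.4900, 0.1399, 4.3399)
after S1 (invert_se3): R=[-0.6614 0.7125 -0.2343; -0.4060 -0.6028 -0.6868; -0.6306 -0.3592 0.6880], t=(1.2413, 3.2641, -2.6266)
after S2 (rot_of_se3): [-0.6614 0.7125 -0.2343; -0.4060 -0.6028 -0.6868; -0.6306 -0.3592 0.6880]
after S3 (compose_so3): [0.0623 -0.7689 0.6364; 0.2104 0.6334 0.7447; -0.9756 0.0875 0.2012]
after S4 (compose_so3): [-0.2312 0.6931 0.6828; 0.0116 0.7037 -0.7104; -0.9728 -0.1564 -0.1707]

rotation (matrix) = ((-0.2312, 0.6931, 0.6828), (0.0116, 0.7037, -0.7104), (-0.9728, -0.1564, -0.1707))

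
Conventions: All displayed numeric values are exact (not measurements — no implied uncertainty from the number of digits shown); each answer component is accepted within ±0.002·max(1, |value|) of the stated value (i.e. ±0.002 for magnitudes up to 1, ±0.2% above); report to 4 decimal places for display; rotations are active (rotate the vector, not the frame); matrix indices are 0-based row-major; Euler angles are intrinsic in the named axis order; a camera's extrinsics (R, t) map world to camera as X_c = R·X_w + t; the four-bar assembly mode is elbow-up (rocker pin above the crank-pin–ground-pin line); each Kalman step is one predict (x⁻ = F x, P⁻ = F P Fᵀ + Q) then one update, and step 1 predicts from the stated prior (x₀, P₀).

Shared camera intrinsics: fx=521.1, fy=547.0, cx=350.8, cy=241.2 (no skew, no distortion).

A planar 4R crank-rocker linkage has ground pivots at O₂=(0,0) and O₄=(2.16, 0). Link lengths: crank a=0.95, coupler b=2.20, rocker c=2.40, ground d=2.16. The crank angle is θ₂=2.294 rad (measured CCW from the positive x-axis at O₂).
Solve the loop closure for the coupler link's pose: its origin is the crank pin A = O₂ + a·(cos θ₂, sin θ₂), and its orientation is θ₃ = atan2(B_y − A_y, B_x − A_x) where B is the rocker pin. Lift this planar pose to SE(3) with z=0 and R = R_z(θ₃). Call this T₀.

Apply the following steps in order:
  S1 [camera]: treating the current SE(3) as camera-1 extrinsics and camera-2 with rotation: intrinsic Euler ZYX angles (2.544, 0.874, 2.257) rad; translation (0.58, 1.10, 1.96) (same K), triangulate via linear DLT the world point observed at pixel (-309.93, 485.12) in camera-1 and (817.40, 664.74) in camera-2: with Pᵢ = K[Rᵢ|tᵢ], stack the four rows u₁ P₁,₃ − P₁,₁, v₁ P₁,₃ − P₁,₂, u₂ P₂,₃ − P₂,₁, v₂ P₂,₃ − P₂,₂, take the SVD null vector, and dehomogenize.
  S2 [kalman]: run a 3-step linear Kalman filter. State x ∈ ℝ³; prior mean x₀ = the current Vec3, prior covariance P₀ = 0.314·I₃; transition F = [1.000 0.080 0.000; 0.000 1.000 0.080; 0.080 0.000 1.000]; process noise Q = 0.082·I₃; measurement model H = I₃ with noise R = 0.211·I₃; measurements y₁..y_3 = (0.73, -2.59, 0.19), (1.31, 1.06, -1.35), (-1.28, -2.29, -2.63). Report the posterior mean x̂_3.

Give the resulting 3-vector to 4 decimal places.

source (fourbar_fk): coupler pose = R=[0.7647 -0.6444 0.0000; 0.6444 0.7647 0.0000; 0.0000 0.0000 1.0000], t=(-0.6287, 0.7122, 0.0000)
after S1 (triangulate): (-0.9779, 0.7471, 1.4653)
after S2 (kf_track): (-0.3304, -1.2307, -1.4624)

result = (-0.3304, -1.2307, -1.4624)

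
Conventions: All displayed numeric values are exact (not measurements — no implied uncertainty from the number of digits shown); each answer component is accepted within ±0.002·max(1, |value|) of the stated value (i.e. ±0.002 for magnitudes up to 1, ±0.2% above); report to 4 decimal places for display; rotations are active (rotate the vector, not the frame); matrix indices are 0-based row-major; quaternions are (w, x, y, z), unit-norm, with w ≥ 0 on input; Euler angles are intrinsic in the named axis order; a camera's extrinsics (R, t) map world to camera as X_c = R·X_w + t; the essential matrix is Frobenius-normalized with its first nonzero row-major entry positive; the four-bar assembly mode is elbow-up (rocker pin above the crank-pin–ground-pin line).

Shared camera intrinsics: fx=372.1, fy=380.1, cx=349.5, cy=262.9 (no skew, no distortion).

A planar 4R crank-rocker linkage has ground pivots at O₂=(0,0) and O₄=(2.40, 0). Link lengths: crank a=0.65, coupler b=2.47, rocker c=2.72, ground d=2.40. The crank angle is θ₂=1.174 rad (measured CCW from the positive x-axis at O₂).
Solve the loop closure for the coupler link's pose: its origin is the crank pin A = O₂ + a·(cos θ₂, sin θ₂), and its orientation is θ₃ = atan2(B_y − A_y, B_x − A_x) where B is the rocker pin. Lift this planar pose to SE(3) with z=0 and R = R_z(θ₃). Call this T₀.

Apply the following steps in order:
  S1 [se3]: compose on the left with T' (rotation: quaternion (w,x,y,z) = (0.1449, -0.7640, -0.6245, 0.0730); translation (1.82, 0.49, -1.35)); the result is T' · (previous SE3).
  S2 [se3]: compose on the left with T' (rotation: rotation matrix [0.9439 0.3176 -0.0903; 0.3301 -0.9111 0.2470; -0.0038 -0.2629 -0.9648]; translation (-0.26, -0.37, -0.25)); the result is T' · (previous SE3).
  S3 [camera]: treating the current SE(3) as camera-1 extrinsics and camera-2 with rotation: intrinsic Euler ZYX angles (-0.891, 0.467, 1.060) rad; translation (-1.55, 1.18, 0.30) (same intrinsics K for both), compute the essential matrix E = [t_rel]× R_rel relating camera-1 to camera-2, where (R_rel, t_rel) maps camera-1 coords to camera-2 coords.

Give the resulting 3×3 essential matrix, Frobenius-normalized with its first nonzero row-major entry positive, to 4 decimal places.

source (fourbar_fk): coupler pose = R=[0.5749 -0.8182 0.0000; 0.8182 0.5749 0.0000; 0.0000 0.0000 1.0000], t=(0.2512, 0.5995, 0.0000)
after S1 (compose_se3): R=[0.8838 0.3651 -0.2925; 0.4151 -0.9004 0.1302; -0.2158 -0.2365 -0.9474], t=(2.4320, 0.6283, -1.5199)
after S2 (compose_se3): R=[0.9856 0.0800 -0.1492; -0.1397 0.8825 -0.4492; 0.0957 0.4635 0.8809], t=(2.3723, -0.5149, 1.0420)
after S3 (essential): [0.1628 -0.2444 -0.4872; 0.0892 -0.3359 -0.2761; 0.1342 0.5721 -0.3660]

matrix = [0.1628 -0.2444 -0.4872; 0.0892 -0.3359 -0.2761; 0.1342 0.5721 -0.3660]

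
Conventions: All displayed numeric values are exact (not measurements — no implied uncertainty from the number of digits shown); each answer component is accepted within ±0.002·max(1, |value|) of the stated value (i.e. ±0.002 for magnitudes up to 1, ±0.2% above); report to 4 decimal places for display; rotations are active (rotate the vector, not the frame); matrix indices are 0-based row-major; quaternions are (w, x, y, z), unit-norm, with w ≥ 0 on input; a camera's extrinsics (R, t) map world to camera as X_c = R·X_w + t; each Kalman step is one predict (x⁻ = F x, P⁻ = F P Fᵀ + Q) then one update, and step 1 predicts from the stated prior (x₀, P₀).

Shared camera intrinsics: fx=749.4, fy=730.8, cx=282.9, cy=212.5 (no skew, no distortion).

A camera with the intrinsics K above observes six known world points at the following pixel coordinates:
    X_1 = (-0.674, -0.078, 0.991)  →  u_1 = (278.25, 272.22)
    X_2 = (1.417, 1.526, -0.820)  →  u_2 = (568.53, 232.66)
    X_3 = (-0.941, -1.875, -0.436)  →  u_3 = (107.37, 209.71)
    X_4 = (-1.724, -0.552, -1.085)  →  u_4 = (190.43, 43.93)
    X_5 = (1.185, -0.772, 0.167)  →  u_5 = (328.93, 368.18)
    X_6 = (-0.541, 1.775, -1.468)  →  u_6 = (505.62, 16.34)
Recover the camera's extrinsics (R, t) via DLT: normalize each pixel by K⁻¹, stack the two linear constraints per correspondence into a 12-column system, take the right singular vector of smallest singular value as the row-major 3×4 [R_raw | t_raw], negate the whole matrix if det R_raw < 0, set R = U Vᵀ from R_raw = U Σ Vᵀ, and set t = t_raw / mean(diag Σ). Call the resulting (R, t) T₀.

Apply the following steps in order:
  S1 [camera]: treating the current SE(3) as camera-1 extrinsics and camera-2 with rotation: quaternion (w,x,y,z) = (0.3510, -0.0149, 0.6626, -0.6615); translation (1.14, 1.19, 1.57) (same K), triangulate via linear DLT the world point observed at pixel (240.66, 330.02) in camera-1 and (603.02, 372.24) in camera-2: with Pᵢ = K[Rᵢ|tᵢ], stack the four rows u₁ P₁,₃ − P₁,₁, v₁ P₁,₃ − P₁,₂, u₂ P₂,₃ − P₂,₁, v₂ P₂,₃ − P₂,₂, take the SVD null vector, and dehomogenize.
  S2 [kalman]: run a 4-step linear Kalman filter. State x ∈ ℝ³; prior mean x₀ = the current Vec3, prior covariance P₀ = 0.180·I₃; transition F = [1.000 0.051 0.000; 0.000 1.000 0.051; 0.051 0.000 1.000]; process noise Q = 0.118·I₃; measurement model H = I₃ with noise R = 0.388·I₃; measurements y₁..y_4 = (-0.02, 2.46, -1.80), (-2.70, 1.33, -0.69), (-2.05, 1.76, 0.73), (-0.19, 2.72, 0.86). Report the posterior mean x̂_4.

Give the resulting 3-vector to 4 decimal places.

source (pnp_recover): camera pose = R=[0.5157 0.8511 -0.0978; 0.7021 -0.3545 0.6176; 0.4910 -0.3872 -0.7804], t=(0.4799, 0.2399, 6.0487)
after S1 (triangulate): (0.0120, -0.8907, 0.6258)
after S2 (kf_track): (-0.8711, 1.8748, 0.3243)

result = (-0.8711, 1.8748, 0.3243)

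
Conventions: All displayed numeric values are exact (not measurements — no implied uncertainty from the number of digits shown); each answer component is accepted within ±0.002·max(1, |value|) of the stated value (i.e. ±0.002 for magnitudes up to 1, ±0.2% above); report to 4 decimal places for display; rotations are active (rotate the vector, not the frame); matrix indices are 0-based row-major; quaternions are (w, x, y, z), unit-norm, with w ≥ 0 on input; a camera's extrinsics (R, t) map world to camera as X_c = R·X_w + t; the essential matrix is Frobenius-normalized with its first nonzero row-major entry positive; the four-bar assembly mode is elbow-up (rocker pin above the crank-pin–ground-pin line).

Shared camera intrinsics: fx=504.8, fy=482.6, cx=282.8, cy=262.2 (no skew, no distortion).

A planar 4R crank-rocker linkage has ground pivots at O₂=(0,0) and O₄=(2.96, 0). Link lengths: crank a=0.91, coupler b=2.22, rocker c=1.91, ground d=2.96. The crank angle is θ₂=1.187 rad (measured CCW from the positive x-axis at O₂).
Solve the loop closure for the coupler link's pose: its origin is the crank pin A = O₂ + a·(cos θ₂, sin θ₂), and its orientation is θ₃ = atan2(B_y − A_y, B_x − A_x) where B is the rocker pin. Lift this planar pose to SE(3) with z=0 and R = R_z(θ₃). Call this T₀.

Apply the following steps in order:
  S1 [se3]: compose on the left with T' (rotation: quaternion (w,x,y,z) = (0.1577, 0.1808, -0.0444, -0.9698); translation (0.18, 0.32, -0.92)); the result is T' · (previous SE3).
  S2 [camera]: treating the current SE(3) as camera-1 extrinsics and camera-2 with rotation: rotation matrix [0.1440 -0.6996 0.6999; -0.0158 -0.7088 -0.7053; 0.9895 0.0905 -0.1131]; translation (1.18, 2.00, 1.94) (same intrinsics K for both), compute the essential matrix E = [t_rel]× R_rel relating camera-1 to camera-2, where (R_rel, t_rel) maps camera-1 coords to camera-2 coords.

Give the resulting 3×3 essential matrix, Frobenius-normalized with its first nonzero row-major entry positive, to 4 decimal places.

source (fourbar_fk): coupler pose = R=[0.9010 -0.4338 0.0000; 0.4338 0.9010 0.0000; 0.0000 0.0000 1.0000], t=(0.3407, 0.8438, 0.0000)
after S1 (compose_se3): R=[-0.6716 0.6450 -0.3647; -0.7006 -0.7130 0.0291; -0.2412 0.2750 0.9307], t=(0.1230, -0.5882, -0.9139)
after S2 (essential): [0.1610 0.4609 -0.1496; -0.0154 -0.5081 -0.2939; -0.2238 -0.0778 0.5817]

matrix = [0.1610 0.4609 -0.1496; -0.0154 -0.5081 -0.2939; -0.2238 -0.0778 0.5817]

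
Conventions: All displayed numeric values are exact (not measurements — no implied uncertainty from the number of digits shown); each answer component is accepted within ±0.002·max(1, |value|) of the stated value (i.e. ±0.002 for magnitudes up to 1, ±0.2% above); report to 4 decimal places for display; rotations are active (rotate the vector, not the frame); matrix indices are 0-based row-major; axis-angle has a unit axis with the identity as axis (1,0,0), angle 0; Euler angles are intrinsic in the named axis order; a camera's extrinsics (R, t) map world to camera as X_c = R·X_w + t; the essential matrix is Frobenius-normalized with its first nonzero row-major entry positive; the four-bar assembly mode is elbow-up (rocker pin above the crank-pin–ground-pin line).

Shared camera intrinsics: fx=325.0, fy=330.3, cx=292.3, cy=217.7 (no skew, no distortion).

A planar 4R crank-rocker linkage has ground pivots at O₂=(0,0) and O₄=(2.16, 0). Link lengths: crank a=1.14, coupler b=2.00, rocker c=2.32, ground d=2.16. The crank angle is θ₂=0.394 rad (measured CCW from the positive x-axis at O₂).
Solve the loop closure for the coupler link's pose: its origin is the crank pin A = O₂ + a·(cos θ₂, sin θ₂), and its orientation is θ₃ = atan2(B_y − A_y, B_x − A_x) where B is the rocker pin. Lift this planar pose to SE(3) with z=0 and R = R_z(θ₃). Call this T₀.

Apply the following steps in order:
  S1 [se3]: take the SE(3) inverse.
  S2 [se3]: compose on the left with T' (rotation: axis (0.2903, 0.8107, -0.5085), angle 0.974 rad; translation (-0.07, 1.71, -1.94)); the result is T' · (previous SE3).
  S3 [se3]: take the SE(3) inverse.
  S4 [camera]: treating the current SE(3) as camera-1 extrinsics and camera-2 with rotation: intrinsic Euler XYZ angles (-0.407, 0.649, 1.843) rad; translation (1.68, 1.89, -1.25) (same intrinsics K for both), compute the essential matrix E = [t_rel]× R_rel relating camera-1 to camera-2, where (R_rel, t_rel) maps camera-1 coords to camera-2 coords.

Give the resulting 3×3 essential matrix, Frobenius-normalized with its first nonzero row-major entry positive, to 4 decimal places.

matrix = [0.4595 0.2393 -0.1921; 0.4396 0.1751 0.0754; 0.1383 -0.0778 0.6632]

source (fourbar_fk): coupler pose = R=[0.3744 -0.9273 0.0000; 0.9273 0.3744 0.0000; 0.0000 0.0000 1.0000], t=(1.0527, 0.4376, 0.0000)
after S1 (invert_se3): R=[0.3744 0.9273 0.0000; -0.9273 0.3744 -0.0000; 0.0000 0.0000 1.0000], t=(-0.7999, 0.8122, 0.0000)
after S2 (compose_se3): R=[-0.2613 0.7514 0.6059; -0.9069 0.0238 -0.4207; -0.3305 -0.6594 0.6752], t=(-0.1237, 2.6542, -1.3035)
after S3 (invert_se3): R=[-0.2613 -0.9069 -0.3305; 0.7514 0.0238 -0.6594; 0.6059 -0.4207 0.6752], t=(1.9440, -0.8297, 2.0717)
after S4 (essential): [0.4595 0.2393 -0.1921; 0.4396 0.1751 0.0754; 0.1383 -0.0778 0.6632]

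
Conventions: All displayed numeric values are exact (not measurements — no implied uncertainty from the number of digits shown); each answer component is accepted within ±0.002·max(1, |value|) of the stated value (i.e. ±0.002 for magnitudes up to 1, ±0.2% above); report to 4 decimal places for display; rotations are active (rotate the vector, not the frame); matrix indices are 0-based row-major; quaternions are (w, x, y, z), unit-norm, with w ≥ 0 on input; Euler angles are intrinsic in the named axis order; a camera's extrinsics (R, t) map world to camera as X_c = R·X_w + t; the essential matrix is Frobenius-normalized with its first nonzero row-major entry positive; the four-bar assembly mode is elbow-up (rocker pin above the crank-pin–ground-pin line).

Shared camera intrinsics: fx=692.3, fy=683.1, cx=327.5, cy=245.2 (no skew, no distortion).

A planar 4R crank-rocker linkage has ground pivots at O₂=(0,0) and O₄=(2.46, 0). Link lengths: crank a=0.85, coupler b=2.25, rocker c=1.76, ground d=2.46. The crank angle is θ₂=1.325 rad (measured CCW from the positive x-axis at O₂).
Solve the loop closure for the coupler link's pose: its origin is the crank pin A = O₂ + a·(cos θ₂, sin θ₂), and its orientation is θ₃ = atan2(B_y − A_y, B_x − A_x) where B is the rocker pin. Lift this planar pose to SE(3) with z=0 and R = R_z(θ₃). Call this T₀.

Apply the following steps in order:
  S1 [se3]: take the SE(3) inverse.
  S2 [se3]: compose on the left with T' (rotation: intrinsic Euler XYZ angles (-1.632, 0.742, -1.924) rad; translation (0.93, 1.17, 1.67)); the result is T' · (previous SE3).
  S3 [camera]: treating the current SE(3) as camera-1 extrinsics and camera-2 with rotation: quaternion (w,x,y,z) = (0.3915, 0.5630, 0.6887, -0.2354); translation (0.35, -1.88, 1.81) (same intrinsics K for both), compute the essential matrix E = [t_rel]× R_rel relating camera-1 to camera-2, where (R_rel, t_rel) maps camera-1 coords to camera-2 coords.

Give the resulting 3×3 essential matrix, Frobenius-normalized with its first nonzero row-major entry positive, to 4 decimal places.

matrix = [0.4199 0.4926 -0.2779; 0.4697 -0.2161 0.3898; 0.2473 -0.0482 0.1453]

source (fourbar_fk): coupler pose = R=[0.9118 -0.4106 0.0000; 0.4106 0.9118 0.0000; 0.0000 0.0000 1.0000], t=(0.2068, 0.8245, 0.0000)
after S1 (invert_se3): R=[0.9118 0.4106 0.0000; -0.4106 0.9118 0.0000; 0.0000 0.0000 1.0000], t=(-0.5271, -0.6668, 0.0000)
after S2 (compose_se3): R=[-0.5165 0.5259 0.6758; 0.5163 -0.4384 0.7357; 0.6832 0.7289 -0.0451], t=(0.6032, 1.4246, 0.9278)
after S3 (essential): [0.4199 0.4926 -0.2779; 0.4697 -0.2161 0.3898; 0.2473 -0.0482 0.1453]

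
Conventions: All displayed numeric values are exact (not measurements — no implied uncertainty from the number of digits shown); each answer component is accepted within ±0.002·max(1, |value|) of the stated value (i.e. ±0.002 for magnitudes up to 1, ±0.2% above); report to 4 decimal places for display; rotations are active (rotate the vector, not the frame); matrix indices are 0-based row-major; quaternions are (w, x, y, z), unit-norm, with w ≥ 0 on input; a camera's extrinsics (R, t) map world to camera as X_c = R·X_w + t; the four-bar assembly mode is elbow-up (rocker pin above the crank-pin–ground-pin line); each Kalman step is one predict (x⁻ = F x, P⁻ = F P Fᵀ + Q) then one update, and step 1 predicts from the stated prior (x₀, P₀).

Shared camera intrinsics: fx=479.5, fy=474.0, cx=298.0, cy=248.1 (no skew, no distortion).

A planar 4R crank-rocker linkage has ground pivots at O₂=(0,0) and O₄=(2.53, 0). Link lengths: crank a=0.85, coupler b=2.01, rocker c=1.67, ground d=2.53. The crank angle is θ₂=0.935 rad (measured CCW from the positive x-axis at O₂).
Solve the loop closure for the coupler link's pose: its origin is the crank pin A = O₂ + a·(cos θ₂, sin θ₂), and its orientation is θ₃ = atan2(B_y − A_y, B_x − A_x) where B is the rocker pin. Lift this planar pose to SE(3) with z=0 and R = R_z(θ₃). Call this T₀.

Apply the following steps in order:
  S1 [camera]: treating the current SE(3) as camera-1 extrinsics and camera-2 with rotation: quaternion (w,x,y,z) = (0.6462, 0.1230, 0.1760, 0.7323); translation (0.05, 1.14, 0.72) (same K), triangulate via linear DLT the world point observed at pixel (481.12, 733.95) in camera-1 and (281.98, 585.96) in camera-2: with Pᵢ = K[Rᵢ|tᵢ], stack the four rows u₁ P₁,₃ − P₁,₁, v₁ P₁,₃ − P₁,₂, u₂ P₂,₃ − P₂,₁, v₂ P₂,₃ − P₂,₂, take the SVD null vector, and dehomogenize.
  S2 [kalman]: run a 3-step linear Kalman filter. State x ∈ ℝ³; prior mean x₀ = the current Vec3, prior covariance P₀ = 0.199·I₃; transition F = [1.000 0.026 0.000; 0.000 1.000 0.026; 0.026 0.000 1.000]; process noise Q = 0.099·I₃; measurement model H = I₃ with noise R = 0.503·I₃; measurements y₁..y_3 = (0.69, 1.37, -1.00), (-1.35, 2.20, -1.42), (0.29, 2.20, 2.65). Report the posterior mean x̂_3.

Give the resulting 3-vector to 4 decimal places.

result = (0.0913, 1.7273, 0.8923)

source (fourbar_fk): coupler pose = R=[0.8771 -0.4803 0.0000; 0.4803 0.8771 0.0000; 0.0000 0.0000 1.0000], t=(0.5047, 0.6839, 0.0000)
after S1 (triangulate): (0.5504, 0.7858, 1.5976)
after S2 (kf_track): (0.0913, 1.7273, 0.8923)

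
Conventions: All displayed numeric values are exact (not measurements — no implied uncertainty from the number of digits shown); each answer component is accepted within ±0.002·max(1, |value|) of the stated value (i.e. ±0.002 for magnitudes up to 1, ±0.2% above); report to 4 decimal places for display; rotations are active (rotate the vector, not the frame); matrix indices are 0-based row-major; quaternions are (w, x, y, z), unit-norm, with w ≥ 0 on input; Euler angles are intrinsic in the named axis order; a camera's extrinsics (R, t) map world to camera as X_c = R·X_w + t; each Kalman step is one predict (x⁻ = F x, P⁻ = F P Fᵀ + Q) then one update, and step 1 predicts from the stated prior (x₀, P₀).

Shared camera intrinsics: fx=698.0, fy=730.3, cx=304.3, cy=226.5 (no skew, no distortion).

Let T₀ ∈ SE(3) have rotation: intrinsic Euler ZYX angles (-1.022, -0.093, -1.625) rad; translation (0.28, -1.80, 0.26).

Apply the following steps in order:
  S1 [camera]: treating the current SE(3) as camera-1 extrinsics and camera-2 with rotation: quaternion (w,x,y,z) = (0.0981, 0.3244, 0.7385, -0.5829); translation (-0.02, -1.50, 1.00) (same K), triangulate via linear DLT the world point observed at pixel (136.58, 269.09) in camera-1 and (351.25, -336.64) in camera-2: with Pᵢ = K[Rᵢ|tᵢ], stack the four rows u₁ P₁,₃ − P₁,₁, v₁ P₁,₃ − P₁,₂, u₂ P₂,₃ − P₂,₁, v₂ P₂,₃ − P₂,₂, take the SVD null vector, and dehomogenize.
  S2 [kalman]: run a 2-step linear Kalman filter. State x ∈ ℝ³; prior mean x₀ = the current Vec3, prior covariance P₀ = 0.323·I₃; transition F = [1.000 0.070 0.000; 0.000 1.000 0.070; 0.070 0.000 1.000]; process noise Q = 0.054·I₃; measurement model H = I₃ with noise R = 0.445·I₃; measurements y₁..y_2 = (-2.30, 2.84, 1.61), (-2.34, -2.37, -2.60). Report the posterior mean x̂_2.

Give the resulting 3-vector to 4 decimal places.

after S1 (triangulate): (-1.8578, -1.8909, 0.2570)
after S2 (kf_track): (-2.2505, -0.7065, -0.5523)

result = (-2.2505, -0.7065, -0.5523)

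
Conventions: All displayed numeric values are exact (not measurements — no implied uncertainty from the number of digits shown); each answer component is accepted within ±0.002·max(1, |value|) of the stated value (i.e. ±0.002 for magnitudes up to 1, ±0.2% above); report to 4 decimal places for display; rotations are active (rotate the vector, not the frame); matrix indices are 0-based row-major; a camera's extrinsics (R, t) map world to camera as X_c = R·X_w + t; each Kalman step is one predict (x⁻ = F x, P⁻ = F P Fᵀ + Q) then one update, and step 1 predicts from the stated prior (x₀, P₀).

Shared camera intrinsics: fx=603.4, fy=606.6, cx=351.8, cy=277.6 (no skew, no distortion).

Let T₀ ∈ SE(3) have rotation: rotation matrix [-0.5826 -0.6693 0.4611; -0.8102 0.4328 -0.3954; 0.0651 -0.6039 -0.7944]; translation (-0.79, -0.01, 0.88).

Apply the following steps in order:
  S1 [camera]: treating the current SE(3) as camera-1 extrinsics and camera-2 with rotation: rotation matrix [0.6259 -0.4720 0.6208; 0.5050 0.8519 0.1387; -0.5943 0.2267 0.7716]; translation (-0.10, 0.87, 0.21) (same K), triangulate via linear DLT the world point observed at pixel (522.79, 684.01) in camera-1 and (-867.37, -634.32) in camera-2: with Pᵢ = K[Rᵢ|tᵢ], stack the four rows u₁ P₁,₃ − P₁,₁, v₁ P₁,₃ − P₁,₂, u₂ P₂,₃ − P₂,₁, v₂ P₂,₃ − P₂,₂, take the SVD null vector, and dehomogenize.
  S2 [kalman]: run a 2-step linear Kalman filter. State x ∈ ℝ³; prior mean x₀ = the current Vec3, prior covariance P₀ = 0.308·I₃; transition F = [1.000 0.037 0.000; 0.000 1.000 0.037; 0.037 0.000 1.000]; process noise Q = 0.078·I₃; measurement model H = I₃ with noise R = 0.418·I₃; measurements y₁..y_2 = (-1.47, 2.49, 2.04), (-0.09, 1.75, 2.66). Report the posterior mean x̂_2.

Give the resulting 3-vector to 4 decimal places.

result = (-0.9204, 1.1917, 1.4503)

after S1 (triangulate): (-1.6709, -0.8903, -0.5952)
after S2 (kf_track): (-0.9204, 1.1917, 1.4503)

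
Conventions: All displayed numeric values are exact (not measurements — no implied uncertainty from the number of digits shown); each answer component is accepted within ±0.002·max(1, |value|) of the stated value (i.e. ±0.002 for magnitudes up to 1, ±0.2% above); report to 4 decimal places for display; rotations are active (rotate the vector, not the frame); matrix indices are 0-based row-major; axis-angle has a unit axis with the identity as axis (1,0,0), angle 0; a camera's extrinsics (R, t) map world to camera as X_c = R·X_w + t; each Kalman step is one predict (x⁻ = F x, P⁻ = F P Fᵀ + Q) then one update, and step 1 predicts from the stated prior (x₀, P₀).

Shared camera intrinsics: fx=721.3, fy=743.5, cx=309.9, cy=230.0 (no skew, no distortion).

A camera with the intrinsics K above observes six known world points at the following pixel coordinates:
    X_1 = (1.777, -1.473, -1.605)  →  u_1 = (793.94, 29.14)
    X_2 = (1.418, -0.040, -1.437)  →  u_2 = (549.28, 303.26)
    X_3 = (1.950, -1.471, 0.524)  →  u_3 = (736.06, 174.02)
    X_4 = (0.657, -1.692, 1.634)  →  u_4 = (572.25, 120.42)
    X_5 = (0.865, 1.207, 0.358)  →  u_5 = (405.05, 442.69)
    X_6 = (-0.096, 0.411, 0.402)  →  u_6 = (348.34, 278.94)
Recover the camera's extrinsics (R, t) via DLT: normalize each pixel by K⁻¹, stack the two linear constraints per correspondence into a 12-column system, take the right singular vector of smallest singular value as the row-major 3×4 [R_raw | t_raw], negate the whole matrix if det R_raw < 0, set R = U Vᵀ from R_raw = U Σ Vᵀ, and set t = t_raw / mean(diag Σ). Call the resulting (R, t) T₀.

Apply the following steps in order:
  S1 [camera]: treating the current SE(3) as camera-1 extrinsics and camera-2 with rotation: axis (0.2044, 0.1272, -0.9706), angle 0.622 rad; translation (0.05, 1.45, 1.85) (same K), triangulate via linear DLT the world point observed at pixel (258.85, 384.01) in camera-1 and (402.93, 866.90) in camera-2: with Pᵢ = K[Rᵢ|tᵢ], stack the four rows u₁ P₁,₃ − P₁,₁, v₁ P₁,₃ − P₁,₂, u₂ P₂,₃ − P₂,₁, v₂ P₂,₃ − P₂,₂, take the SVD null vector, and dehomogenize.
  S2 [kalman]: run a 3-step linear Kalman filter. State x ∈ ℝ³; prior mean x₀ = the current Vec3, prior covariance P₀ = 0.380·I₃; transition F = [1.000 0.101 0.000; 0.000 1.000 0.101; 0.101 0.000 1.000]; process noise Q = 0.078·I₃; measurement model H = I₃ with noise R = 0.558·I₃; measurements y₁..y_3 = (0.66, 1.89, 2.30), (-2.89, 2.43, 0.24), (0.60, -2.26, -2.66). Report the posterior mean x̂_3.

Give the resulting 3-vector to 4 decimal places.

result = (-0.5371, 0.6410, -0.2786)

source (pnp_recover): camera pose = R=[0.8098 -0.4722 0.3481; 0.4408 0.8814 0.1699; -0.3870 0.0159 0.9219], t=(0.4300, -0.0200, 5.1803)
after S1 (triangulate): (-0.7721, 1.7394, 1.5163)
after S2 (kf_track): (-0.5371, 0.6410, -0.2786)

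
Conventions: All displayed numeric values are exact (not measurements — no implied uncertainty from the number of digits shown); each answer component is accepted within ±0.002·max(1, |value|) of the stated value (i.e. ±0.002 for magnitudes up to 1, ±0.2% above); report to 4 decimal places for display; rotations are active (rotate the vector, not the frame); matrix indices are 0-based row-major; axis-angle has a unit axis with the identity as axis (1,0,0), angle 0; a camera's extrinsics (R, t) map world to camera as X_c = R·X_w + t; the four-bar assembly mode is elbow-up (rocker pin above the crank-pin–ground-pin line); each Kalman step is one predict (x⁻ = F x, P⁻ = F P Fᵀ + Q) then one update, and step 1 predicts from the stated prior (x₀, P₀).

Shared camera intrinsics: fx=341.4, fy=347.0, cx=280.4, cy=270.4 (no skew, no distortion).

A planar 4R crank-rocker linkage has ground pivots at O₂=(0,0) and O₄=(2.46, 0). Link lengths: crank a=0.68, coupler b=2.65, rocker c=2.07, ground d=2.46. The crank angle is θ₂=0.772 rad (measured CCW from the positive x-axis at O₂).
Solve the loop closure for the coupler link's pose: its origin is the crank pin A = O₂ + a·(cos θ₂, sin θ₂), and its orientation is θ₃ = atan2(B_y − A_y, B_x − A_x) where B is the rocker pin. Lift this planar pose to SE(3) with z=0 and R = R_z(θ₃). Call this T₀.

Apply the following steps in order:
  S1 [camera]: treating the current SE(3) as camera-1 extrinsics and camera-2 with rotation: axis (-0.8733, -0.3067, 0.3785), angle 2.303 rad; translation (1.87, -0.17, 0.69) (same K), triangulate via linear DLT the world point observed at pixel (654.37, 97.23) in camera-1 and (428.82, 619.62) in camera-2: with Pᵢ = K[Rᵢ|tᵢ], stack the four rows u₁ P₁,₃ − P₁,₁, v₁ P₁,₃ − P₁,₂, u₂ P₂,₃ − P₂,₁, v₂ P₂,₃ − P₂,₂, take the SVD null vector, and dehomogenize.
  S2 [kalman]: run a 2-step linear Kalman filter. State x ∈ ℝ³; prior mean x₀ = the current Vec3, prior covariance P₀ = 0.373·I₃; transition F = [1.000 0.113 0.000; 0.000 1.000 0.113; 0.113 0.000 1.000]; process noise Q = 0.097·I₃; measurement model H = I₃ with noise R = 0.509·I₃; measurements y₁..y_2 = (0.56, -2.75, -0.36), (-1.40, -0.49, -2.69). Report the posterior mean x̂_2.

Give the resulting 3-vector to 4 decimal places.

result = (-0.6423, -1.5257, -0.7387)

source (fourbar_fk): coupler pose = R=[0.7999 -0.6002 0.0000; 0.6002 0.7999 0.0000; 0.0000 0.0000 1.0000], t=(0.4872, 0.4743, 0.0000)
after S1 (triangulate): (0.1375, -1.5746, 1.4079)
after S2 (kf_track): (-0.6423, -1.5257, -0.7387)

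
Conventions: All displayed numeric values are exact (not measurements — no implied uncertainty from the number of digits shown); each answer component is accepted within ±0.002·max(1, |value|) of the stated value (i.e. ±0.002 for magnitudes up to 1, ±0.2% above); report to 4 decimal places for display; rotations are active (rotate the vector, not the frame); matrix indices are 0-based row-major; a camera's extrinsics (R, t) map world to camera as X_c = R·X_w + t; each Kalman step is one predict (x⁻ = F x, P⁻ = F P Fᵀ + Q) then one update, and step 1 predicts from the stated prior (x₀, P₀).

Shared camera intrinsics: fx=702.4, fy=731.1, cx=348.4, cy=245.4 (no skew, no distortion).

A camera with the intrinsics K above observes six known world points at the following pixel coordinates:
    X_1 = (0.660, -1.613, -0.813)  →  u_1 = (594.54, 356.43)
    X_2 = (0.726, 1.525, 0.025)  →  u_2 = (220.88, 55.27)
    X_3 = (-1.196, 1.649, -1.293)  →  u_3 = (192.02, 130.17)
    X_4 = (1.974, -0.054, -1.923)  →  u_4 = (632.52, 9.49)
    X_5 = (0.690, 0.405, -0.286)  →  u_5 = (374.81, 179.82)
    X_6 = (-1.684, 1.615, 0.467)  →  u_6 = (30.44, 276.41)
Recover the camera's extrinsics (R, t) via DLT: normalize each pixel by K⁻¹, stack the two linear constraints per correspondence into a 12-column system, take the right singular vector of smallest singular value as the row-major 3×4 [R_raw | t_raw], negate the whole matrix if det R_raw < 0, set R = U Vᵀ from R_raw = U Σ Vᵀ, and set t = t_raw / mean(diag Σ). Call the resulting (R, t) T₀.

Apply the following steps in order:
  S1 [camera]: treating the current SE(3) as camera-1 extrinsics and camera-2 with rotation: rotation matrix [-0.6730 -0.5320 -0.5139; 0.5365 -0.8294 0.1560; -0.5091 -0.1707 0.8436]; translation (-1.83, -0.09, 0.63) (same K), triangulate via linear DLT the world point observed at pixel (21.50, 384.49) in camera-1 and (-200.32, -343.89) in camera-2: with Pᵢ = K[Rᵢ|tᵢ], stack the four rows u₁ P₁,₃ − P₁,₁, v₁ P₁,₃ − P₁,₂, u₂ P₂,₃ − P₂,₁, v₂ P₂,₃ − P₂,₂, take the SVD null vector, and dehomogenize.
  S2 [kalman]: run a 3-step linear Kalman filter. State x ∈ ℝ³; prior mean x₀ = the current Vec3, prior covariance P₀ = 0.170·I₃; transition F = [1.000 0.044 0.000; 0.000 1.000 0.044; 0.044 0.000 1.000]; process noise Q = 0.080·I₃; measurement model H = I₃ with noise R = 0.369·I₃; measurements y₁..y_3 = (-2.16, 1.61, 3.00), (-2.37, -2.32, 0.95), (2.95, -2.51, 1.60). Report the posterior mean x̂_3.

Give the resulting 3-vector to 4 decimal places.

source (pnp_recover): camera pose = R=[0.5868 -0.6927 -0.4192; -0.4476 -0.7090 0.5450; -0.6748 -0.1322 -0.7261], t=(-0.0800, 0.3600, 4.6810)
after S1 (triangulate): (-1.7892, 1.0948, 1.0365)
after S2 (kf_track): (-0.2167, -0.8653, 1.4260)

result = (-0.2167, -0.8653, 1.4260)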